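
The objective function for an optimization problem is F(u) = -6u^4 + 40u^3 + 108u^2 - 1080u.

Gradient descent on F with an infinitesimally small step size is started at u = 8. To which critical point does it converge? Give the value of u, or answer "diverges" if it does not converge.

diverges

F'(u) = -24(u - 5)(u - 3)(u + 3), so F'(8) = -3960.
Gradient descent moves in the -F' direction, i.e. u is increasing.
There is no critical point above u=8, and F' keeps the same sign, so the iterate runs off to +∞.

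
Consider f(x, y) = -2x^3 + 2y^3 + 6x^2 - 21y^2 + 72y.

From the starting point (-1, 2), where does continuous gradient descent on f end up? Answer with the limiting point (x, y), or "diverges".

diverges

f is separable, so gradient descent decouples: x follows -∂f/∂x, y follows -∂f/∂y.
∂f/∂x = -6x(x - 2); at x=-1 this is -18, so x increases.
∂f/∂y = 6(y - 4)(y - 3); at y=2 this is 12, so y decreases.
The y-coordinate has no critical point in that direction and runs off to infinity.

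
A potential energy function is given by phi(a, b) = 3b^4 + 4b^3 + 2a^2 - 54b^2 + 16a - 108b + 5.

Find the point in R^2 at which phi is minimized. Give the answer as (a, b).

phi(a,b) separates as P(a) + Q(b) + 5, so its minimum is min P + min Q + 5.
P'(a) = 4a + 16 vanishes at a ∈ {-4}; Q'(b) = 12(b - 3)(b + 1)(b + 3) vanishes at b ∈ {-3, -1, 3}.
Local minima of P (where P''>0): P(-4)=-32. Local minima of Q: Q(-3)=-27, Q(3)=-459.
So the global minimum of phi is P(-4) + Q(3) + 5 = -32 − 459 + 5 = -486, attained at (-4, 3).

(-4, 3)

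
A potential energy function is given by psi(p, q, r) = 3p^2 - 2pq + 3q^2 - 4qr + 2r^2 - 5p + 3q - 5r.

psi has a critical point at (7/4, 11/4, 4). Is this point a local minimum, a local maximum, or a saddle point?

local minimum

The Hessian is constant: H = [[6, -2, 0], [-2, 6, -4], [0, -4, 4]].
Leading principal minors: Δ₁ = 6, Δ₂ = 32, Δ₃ = 32.
All leading minors are positive, so H is positive definite: a local minimum.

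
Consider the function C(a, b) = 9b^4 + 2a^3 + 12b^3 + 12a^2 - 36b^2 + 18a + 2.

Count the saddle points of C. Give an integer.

3

C separates as a function of a plus a function of b, so ∇C=0 decouples.
∂C/∂a = 6(a + 1)(a + 3) = 0 at a ∈ {-3, -1}; ∂C/∂b = 36b(b - 1)(b + 2) = 0 at b ∈ {-2, 0, 1}.
The Hessian is diagonal: diag(C_aa, C_bb). Second derivatives: C_aa(-3)=-12, C_aa(-1)=12; C_bb(-2)=216, C_bb(0)=-72, C_bb(1)=108.
Saddle points occur where the two diagonal entries have opposite signs: (-3, -2), (-3, 1), (-1, 0). Count: 3.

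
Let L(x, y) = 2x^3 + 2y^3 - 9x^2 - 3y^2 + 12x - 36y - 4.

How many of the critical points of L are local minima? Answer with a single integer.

L separates as a function of x plus a function of y, so ∇L=0 decouples.
∂L/∂x = 6(x - 2)(x - 1) = 0 at x ∈ {1, 2}; ∂L/∂y = 6(y - 3)(y + 2) = 0 at y ∈ {-2, 3}.
The Hessian is diagonal: diag(L_xx, L_yy). Second derivatives: L_xx(1)=-6, L_xx(2)=6; L_yy(-2)=-30, L_yy(3)=30.
Local minima occur where both diagonal entries positive: (2, 3). Count: 1.

1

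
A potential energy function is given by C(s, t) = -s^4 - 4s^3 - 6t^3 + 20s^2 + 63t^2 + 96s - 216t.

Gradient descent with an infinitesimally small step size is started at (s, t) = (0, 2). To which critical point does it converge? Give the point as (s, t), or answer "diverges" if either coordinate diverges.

C is separable, so gradient descent decouples: s follows -∂C/∂s, t follows -∂C/∂t.
∂C/∂s = -4(s - 3)(s + 2)(s + 4); at s=0 this is 96, so s decreases.
∂C/∂t = -18(t - 4)(t - 3); at t=2 this is -36, so t increases.
s converges to its nearest critical value -2 (a local min of the s-part); t converges to 3. The iterate converges to (-2, 3).

(-2, 3)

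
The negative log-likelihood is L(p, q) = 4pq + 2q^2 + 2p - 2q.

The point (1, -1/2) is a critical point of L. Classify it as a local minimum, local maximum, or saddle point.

The Hessian of L is constant: H = [[0, 4], [4, 4]].
det(H) = 0·4 − 4² = -16.
Since det(H) < 0, H is indefinite and the critical point is a saddle point.

saddle point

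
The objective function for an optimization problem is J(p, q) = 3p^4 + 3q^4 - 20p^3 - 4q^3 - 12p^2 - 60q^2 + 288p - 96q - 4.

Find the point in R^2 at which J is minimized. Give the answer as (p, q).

(-2, 4)

J(p,q) separates as A(p) + B(q) − 4, so its minimum is min A + min B − 4.
A'(p) = 12(p - 4)(p - 3)(p + 2) vanishes at p ∈ {-2, 3, 4}; B'(q) = 12(q - 4)(q + 1)(q + 2) vanishes at q ∈ {-2, -1, 4}.
Local minima of A (where A''>0): A(-2)=-416, A(4)=448. Local minima of B: B(-2)=32, B(4)=-832.
So the global minimum of J is A(-2) + B(4) − 4 = -416 − 832 − 4 = -1252, attained at (-2, 4).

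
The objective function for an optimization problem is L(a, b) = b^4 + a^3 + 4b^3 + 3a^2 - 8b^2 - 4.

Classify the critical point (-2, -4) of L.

The mixed partial ∂²L/∂a∂b is 0, so the Hessian at any point is diag(L_aa, L_bb) = diag(6(a + 1), 4(3b^2 + 6b - 4)).
At (-2, -4): H = diag(-6, 80).
The eigenvalues have opposite signs, so H is indefinite: a saddle point.

saddle point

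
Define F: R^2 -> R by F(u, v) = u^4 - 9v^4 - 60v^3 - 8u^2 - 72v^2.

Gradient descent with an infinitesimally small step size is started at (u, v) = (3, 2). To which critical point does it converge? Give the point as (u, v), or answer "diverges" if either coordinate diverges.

diverges

F is separable, so gradient descent decouples: u follows -∂F/∂u, v follows -∂F/∂v.
∂F/∂u = 4u(u - 2)(u + 2); at u=3 this is 60, so u decreases.
∂F/∂v = -36v(v + 1)(v + 4); at v=2 this is -1296, so v increases.
The v-coordinate has no critical point in that direction and runs off to infinity.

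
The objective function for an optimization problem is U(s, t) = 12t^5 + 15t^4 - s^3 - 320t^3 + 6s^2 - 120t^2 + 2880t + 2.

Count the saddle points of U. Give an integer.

U separates as a function of s plus a function of t, so ∇U=0 decouples.
∂U/∂s = -3s(s - 4) = 0 at s ∈ {0, 4}; ∂U/∂t = 60(t - 3)(t - 2)(t + 2)(t + 4) = 0 at t ∈ {-4, -2, 2, 3}.
The Hessian is diagonal: diag(U_ss, U_tt). Second derivatives: U_ss(0)=12, U_ss(4)=-12; U_tt(-4)=-5040, U_tt(-2)=2400, U_tt(2)=-1440, U_tt(3)=2100.
Saddle points occur where the two diagonal entries have opposite signs: (0, -4), (0, 2), (4, -2), (4, 3). Count: 4.

4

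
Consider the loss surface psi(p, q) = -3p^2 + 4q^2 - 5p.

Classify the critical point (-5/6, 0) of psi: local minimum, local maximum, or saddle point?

The Hessian of psi is constant: H = [[-6, 0], [0, 8]].
det(H) = (-6)·8 − 0² = -48.
Since det(H) < 0, H is indefinite and the critical point is a saddle point.

saddle point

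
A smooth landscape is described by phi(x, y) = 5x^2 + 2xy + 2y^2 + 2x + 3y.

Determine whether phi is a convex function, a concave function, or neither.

convex

phi is quadratic, so its Hessian is the constant matrix H = [[10, 2], [2, 4]].
det(H) = 36, tr(H) = 14.
det(H) > 0 and tr(H) > 0, so H is positive definite everywhere: convex.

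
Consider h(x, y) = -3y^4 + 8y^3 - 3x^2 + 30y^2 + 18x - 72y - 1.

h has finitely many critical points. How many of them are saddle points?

1

h separates as a function of x plus a function of y, so ∇h=0 decouples.
∂h/∂x = -6(x - 3) = 0 at x ∈ {3}; ∂h/∂y = -12(y - 3)(y - 1)(y + 2) = 0 at y ∈ {-2, 1, 3}.
The Hessian is diagonal: diag(h_xx, h_yy). Second derivatives: h_xx(3)=-6; h_yy(-2)=-180, h_yy(1)=72, h_yy(3)=-120.
Saddle points occur where the two diagonal entries have opposite signs: (3, 1). Count: 1.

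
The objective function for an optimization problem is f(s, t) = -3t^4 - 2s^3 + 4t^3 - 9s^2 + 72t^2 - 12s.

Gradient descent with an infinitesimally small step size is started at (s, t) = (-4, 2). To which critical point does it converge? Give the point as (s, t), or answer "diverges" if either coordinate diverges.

f is separable, so gradient descent decouples: s follows -∂f/∂s, t follows -∂f/∂t.
∂f/∂s = -6(s + 1)(s + 2); at s=-4 this is -36, so s increases.
∂f/∂t = -12t(t - 4)(t + 3); at t=2 this is 240, so t decreases.
s converges to its nearest critical value -2 (a local min of the s-part); t converges to 0. The iterate converges to (-2, 0).

(-2, 0)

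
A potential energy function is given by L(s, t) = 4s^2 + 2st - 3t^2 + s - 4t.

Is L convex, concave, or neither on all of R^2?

L is quadratic, so its Hessian is the constant matrix H = [[8, 2], [2, -6]].
det(H) = -52, tr(H) = 2.
det(H) < 0, so H is indefinite: neither convex nor concave.

neither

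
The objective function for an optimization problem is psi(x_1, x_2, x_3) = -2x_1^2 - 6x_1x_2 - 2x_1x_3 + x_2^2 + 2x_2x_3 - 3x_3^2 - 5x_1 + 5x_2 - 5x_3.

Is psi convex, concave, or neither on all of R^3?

psi is quadratic, so its Hessian is the constant matrix H = [[-4, -6, -2], [-6, 2, 2], [-2, 2, -6]].
Leading principal minors: -4, -44, 320.
Neither pattern holds ⇒ H is indefinite ⇒ neither convex nor concave.

neither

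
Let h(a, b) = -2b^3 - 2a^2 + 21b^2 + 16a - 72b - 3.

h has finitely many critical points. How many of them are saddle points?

h separates as a function of a plus a function of b, so ∇h=0 decouples.
∂h/∂a = -4(a - 4) = 0 at a ∈ {4}; ∂h/∂b = -6(b - 4)(b - 3) = 0 at b ∈ {3, 4}.
The Hessian is diagonal: diag(h_aa, h_bb). Second derivatives: h_aa(4)=-4; h_bb(3)=6, h_bb(4)=-6.
Saddle points occur where the two diagonal entries have opposite signs: (4, 3). Count: 1.

1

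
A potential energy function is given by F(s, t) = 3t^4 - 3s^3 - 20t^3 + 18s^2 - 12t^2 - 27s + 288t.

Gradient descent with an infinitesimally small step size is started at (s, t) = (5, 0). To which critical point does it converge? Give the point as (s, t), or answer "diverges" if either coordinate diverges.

F is separable, so gradient descent decouples: s follows -∂F/∂s, t follows -∂F/∂t.
∂F/∂s = -9(s - 3)(s - 1); at s=5 this is -72, so s increases.
∂F/∂t = 12(t - 4)(t - 3)(t + 2); at t=0 this is 288, so t decreases.
The s-coordinate has no critical point in that direction and runs off to infinity.

diverges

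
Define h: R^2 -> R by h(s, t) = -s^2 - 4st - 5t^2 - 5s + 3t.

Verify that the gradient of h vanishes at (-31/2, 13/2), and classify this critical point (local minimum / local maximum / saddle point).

∇h = (-2s - 4t - 5, -4s - 10t + 3); substituting (-31/2, 13/2) gives ∇h = (0, 0), so (-31/2, 13/2) is indeed a critical point.
The Hessian of h is constant: H = [[-2, -4], [-4, -10]].
det(H) = (-2)·(-10) − (-4)² = 4.
det(H) > 0 and tr(H) = -12 < 0, so H is negative definite and the point is a local maximum.

local maximum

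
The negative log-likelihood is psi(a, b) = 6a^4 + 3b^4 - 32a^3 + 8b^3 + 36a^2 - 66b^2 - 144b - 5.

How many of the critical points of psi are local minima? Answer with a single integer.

psi separates as a function of a plus a function of b, so ∇psi=0 decouples.
∂psi/∂a = 24a(a - 3)(a - 1) = 0 at a ∈ {0, 1, 3}; ∂psi/∂b = 12(b - 3)(b + 1)(b + 4) = 0 at b ∈ {-4, -1, 3}.
The Hessian is diagonal: diag(psi_aa, psi_bb). Second derivatives: psi_aa(0)=72, psi_aa(1)=-48, psi_aa(3)=144; psi_bb(-4)=252, psi_bb(-1)=-144, psi_bb(3)=336.
Local minima occur where both diagonal entries positive: (0, -4), (0, 3), (3, -4), (3, 3). Count: 4.

4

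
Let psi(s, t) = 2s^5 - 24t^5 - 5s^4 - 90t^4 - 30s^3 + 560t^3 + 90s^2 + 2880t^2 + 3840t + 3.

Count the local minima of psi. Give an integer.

psi separates as a function of s plus a function of t, so ∇psi=0 decouples.
∂psi/∂s = 10s(s - 3)(s - 2)(s + 3) = 0 at s ∈ {-3, 0, 2, 3}; ∂psi/∂t = -120(t - 4)(t + 1)(t + 2)(t + 4) = 0 at t ∈ {-4, -2, -1, 4}.
The Hessian is diagonal: diag(psi_ss, psi_tt). Second derivatives: psi_ss(-3)=-900, psi_ss(0)=180, psi_ss(2)=-100, psi_ss(3)=180; psi_tt(-4)=5760, psi_tt(-2)=-1440, psi_tt(-1)=1800, psi_tt(4)=-28800.
Local minima occur where both diagonal entries positive: (0, -4), (0, -1), (3, -4), (3, -1). Count: 4.

4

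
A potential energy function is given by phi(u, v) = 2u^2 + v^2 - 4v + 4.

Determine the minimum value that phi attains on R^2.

phi(u,v) separates as P(u) + Q(v) + 4, so its minimum is min P + min Q + 4.
P'(u) = 4u vanishes at u ∈ {0}; Q'(v) = 2v - 4 vanishes at v ∈ {2}.
Local minima of P (where P''>0): P(0)=0. Local minima of Q: Q(2)=-4.
So the global minimum of phi is P(0) + Q(2) + 4 = 0 − 4 + 4 = 0, attained at (0, 2).

0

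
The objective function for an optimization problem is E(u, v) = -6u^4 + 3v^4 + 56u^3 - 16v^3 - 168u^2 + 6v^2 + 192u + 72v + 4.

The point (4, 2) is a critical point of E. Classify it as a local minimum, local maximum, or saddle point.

The mixed partial ∂²E/∂u∂v is 0, so the Hessian at any point is diag(E_uu, E_vv) = diag(24(-3u^2 + 14u - 14), 12(3v^2 - 8v + 1)).
At (4, 2): H = diag(-144, -36).
Both eigenvalues are negative, so H is negative definite: a local maximum.

local maximum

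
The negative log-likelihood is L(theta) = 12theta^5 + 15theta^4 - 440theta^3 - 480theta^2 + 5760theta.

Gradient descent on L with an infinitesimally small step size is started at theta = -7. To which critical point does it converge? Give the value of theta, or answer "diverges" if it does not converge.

L'(theta) = 60(theta - 4)(theta - 2)(theta + 3)(theta + 4), so L'(-7) = 71280.
Gradient descent moves in the -L' direction, i.e. theta is decreasing.
There is no critical point below theta=-7, and L' keeps the same sign, so the iterate runs off to −∞.

diverges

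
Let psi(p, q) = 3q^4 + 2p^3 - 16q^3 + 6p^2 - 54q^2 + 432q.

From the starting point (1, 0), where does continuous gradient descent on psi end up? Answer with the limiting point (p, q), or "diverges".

(0, -3)

psi is separable, so gradient descent decouples: p follows -∂psi/∂p, q follows -∂psi/∂q.
∂psi/∂p = 6p(p + 2); at p=1 this is 18, so p decreases.
∂psi/∂q = 12(q - 4)(q - 3)(q + 3); at q=0 this is 432, so q decreases.
p converges to its nearest critical value 0 (a local min of the p-part); q converges to -3. The iterate converges to (0, -3).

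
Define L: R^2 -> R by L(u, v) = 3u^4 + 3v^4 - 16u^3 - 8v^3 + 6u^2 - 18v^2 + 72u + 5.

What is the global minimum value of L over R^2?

L(u,v) separates as P(u) + Q(v) + 5, so its minimum is min P + min Q + 5.
P'(u) = 12(u - 3)(u - 2)(u + 1) vanishes at u ∈ {-1, 2, 3}; Q'(v) = 12v(v - 3)(v + 1) vanishes at v ∈ {-1, 0, 3}.
Local minima of P (where P''>0): P(-1)=-47, P(3)=81. Local minima of Q: Q(-1)=-7, Q(3)=-135.
So the global minimum of L is P(-1) + Q(3) + 5 = -47 − 135 + 5 = -177, attained at (-1, 3).

-177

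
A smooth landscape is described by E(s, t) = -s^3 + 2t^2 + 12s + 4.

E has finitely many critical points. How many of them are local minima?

1

E separates as a function of s plus a function of t, so ∇E=0 decouples.
∂E/∂s = -3(s - 2)(s + 2) = 0 at s ∈ {-2, 2}; ∂E/∂t = 4t = 0 at t ∈ {0}.
The Hessian is diagonal: diag(E_ss, E_tt). Second derivatives: E_ss(-2)=12, E_ss(2)=-12; E_tt(0)=4.
Local minima occur where both diagonal entries positive: (-2, 0). Count: 1.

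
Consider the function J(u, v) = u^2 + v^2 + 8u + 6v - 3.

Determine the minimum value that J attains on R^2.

-28

J(u,v) separates as P(u) + Q(v) − 3, so its minimum is min P + min Q − 3.
P'(u) = 2u + 8 vanishes at u ∈ {-4}; Q'(v) = 2v + 6 vanishes at v ∈ {-3}.
Local minima of P (where P''>0): P(-4)=-16. Local minima of Q: Q(-3)=-9.
So the global minimum of J is P(-4) + Q(-3) − 3 = -16 − 9 − 3 = -28, attained at (-4, -3).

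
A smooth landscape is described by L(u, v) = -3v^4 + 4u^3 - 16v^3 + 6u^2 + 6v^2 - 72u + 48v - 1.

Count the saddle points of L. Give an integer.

3

L separates as a function of u plus a function of v, so ∇L=0 decouples.
∂L/∂u = 12(u - 2)(u + 3) = 0 at u ∈ {-3, 2}; ∂L/∂v = -12(v - 1)(v + 1)(v + 4) = 0 at v ∈ {-4, -1, 1}.
The Hessian is diagonal: diag(L_uu, L_vv). Second derivatives: L_uu(-3)=-60, L_uu(2)=60; L_vv(-4)=-180, L_vv(-1)=72, L_vv(1)=-120.
Saddle points occur where the two diagonal entries have opposite signs: (-3, -1), (2, -4), (2, 1). Count: 3.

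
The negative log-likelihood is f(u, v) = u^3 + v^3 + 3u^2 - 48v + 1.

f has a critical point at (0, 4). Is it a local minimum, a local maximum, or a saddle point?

local minimum

The mixed partial ∂²f/∂u∂v is 0, so the Hessian at any point is diag(f_uu, f_vv) = diag(6(u + 1), 6v).
At (0, 4): H = diag(6, 24).
Both eigenvalues are positive, so H is positive definite: a local minimum.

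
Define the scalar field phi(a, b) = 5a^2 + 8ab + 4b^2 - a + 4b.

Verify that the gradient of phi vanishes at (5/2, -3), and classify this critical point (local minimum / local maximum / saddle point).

local minimum

∇phi = (10a + 8b - 1, 8a + 8b + 4); substituting (5/2, -3) gives ∇phi = (0, 0), so (5/2, -3) is indeed a critical point.
The Hessian of phi is constant: H = [[10, 8], [8, 8]].
det(H) = 10·8 − 8² = 16.
det(H) > 0 and tr(H) = 18 > 0, so H is positive definite and the point is a local minimum.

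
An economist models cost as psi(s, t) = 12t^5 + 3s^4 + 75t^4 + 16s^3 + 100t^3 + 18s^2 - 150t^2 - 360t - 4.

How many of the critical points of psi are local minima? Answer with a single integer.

psi separates as a function of s plus a function of t, so ∇psi=0 decouples.
∂psi/∂s = 12s(s + 1)(s + 3) = 0 at s ∈ {-3, -1, 0}; ∂psi/∂t = 60(t - 1)(t + 1)(t + 2)(t + 3) = 0 at t ∈ {-3, -2, -1, 1}.
The Hessian is diagonal: diag(psi_ss, psi_tt). Second derivatives: psi_ss(-3)=72, psi_ss(-1)=-24, psi_ss(0)=36; psi_tt(-3)=-480, psi_tt(-2)=180, psi_tt(-1)=-240, psi_tt(1)=1440.
Local minima occur where both diagonal entries positive: (-3, -2), (-3, 1), (0, -2), (0, 1). Count: 4.

4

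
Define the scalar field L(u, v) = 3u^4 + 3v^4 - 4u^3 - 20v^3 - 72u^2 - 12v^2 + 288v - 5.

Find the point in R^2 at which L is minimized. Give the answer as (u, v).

L(u,v) separates as P(u) + Q(v) − 5, so its minimum is min P + min Q − 5.
P'(u) = 12u(u - 4)(u + 3) vanishes at u ∈ {-3, 0, 4}; Q'(v) = 12(v - 4)(v - 3)(v + 2) vanishes at v ∈ {-2, 3, 4}.
Local minima of P (where P''>0): P(-3)=-297, P(4)=-640. Local minima of Q: Q(-2)=-416, Q(4)=448.
So the global minimum of L is P(4) + Q(-2) − 5 = -640 − 416 − 5 = -1061, attained at (4, -2).

(4, -2)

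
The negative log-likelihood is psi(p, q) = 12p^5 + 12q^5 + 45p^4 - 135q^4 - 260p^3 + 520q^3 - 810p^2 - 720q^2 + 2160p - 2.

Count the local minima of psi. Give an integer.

4

psi separates as a function of p plus a function of q, so ∇psi=0 decouples.
∂psi/∂p = 60(p - 3)(p - 1)(p + 3)(p + 4) = 0 at p ∈ {-4, -3, 1, 3}; ∂psi/∂q = 60q(q - 4)(q - 3)(q - 2) = 0 at q ∈ {0, 2, 3, 4}.
The Hessian is diagonal: diag(psi_pp, psi_qq). Second derivatives: psi_pp(-4)=-2100, psi_pp(-3)=1440, psi_pp(1)=-2400, psi_pp(3)=5040; psi_qq(0)=-1440, psi_qq(2)=240, psi_qq(3)=-180, psi_qq(4)=480.
Local minima occur where both diagonal entries positive: (-3, 2), (-3, 4), (3, 2), (3, 4). Count: 4.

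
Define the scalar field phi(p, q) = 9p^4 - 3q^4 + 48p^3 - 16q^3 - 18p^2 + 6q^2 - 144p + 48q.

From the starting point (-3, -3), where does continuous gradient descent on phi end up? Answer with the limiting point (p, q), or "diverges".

(-4, -1)

phi is separable, so gradient descent decouples: p follows -∂phi/∂p, q follows -∂phi/∂q.
∂phi/∂p = 36(p - 1)(p + 1)(p + 4); at p=-3 this is 288, so p decreases.
∂phi/∂q = -12(q - 1)(q + 1)(q + 4); at q=-3 this is -96, so q increases.
p converges to its nearest critical value -4 (a local min of the p-part); q converges to -1. The iterate converges to (-4, -1).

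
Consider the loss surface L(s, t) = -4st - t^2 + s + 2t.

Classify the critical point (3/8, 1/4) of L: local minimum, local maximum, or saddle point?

saddle point

The Hessian of L is constant: H = [[0, -4], [-4, -2]].
det(H) = 0·(-2) − (-4)² = -16.
Since det(H) < 0, H is indefinite and the critical point is a saddle point.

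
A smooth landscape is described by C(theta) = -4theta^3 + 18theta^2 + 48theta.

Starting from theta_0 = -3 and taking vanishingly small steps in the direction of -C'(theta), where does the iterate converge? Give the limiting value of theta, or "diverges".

-1

C'(theta) = -12(theta - 4)(theta + 1), so C'(-3) = -168.
Gradient descent moves in the -C' direction, i.e. theta is increasing.
The nearest critical point in that direction is theta = -1, where C'' = 60 > 0 (a local minimum). The iterate converges there.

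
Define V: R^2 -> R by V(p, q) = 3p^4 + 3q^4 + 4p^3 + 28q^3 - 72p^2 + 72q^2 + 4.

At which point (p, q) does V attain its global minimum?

V(p,q) separates as A(p) + B(q) + 4, so its minimum is min A + min B + 4.
A'(p) = 12p(p - 3)(p + 4) vanishes at p ∈ {-4, 0, 3}; B'(q) = 12q(q + 3)(q + 4) vanishes at q ∈ {-4, -3, 0}.
Local minima of A (where A''>0): A(-4)=-640, A(3)=-297. Local minima of B: B(-4)=128, B(0)=0.
So the global minimum of V is A(-4) + B(0) + 4 = -640 + 0 + 4 = -636, attained at (-4, 0).

(-4, 0)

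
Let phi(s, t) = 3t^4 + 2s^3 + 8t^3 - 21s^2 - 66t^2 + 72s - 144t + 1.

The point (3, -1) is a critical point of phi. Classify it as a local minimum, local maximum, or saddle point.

The mixed partial ∂²phi/∂s∂t is 0, so the Hessian at any point is diag(phi_ss, phi_tt) = diag(6(2s - 7), 12(3t^2 + 4t - 11)).
At (3, -1): H = diag(-6, -144).
Both eigenvalues are negative, so H is negative definite: a local maximum.

local maximum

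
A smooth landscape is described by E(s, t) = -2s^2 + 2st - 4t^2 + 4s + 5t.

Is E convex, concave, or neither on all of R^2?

concave

E is quadratic, so its Hessian is the constant matrix H = [[-4, 2], [2, -8]].
det(H) = 28, tr(H) = -12.
det(H) > 0 and tr(H) < 0, so H is negative definite everywhere: concave.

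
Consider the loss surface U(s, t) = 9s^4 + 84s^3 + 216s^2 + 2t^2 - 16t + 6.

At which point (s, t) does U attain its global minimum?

(0, 4)

U(s,t) separates as P(s) + Q(t) + 6, so its minimum is min P + min Q + 6.
P'(s) = 36s(s + 3)(s + 4) vanishes at s ∈ {-4, -3, 0}; Q'(t) = 4(t - 4) vanishes at t ∈ {4}.
Local minima of P (where P''>0): P(-4)=384, P(0)=0. Local minima of Q: Q(4)=-32.
So the global minimum of U is P(0) + Q(4) + 6 = 0 − 32 + 6 = -26, attained at (0, 4).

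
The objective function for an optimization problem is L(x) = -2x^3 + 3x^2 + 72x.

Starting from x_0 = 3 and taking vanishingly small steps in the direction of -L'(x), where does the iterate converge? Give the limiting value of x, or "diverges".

L'(x) = -6(x - 4)(x + 3), so L'(3) = 36.
Gradient descent moves in the -L' direction, i.e. x is decreasing.
The nearest critical point in that direction is x = -3, where L'' = 42 > 0 (a local minimum). The iterate converges there.

-3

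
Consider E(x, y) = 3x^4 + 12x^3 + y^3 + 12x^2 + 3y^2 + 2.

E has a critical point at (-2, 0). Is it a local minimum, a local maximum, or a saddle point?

local minimum

The mixed partial ∂²E/∂x∂y is 0, so the Hessian at any point is diag(E_xx, E_yy) = diag(12(3x^2 + 6x + 2), 6(y + 1)).
At (-2, 0): H = diag(24, 6).
Both eigenvalues are positive, so H is positive definite: a local minimum.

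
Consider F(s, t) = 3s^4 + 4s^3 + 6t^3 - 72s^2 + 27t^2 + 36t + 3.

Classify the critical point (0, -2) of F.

The mixed partial ∂²F/∂s∂t is 0, so the Hessian at any point is diag(F_ss, F_tt) = diag(12(3s^2 + 2s - 12), 18(2t + 3)).
At (0, -2): H = diag(-144, -18).
Both eigenvalues are negative, so H is negative definite: a local maximum.

local maximum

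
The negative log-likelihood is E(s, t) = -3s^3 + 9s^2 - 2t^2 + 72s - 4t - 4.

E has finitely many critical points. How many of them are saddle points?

E separates as a function of s plus a function of t, so ∇E=0 decouples.
∂E/∂s = -9(s - 4)(s + 2) = 0 at s ∈ {-2, 4}; ∂E/∂t = -4(t + 1) = 0 at t ∈ {-1}.
The Hessian is diagonal: diag(E_ss, E_tt). Second derivatives: E_ss(-2)=54, E_ss(4)=-54; E_tt(-1)=-4.
Saddle points occur where the two diagonal entries have opposite signs: (-2, -1). Count: 1.

1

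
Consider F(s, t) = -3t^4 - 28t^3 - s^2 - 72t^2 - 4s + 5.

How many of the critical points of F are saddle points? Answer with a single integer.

F separates as a function of s plus a function of t, so ∇F=0 decouples.
∂F/∂s = -2(s + 2) = 0 at s ∈ {-2}; ∂F/∂t = -12t(t + 3)(t + 4) = 0 at t ∈ {-4, -3, 0}.
The Hessian is diagonal: diag(F_ss, F_tt). Second derivatives: F_ss(-2)=-2; F_tt(-4)=-48, F_tt(-3)=36, F_tt(0)=-144.
Saddle points occur where the two diagonal entries have opposite signs: (-2, -3). Count: 1.

1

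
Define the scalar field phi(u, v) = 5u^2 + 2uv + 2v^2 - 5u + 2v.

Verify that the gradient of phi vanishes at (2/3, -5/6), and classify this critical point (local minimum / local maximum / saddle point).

local minimum

∇phi = (10u + 2v - 5, 2u + 4v + 2); substituting (2/3, -5/6) gives ∇phi = (0, 0), so (2/3, -5/6) is indeed a critical point.
The Hessian of phi is constant: H = [[10, 2], [2, 4]].
det(H) = 10·4 − 2² = 36.
det(H) > 0 and tr(H) = 14 > 0, so H is positive definite and the point is a local minimum.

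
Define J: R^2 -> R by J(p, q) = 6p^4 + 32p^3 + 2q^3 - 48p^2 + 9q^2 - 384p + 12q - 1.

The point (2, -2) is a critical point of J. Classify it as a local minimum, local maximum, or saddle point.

saddle point

The mixed partial ∂²J/∂p∂q is 0, so the Hessian at any point is diag(J_pp, J_qq) = diag(24(3p^2 + 8p - 4), 6(2q + 3)).
At (2, -2): H = diag(576, -6).
The eigenvalues have opposite signs, so H is indefinite: a saddle point.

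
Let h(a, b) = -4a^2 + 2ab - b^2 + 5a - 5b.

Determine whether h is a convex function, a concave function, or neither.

h is quadratic, so its Hessian is the constant matrix H = [[-8, 2], [2, -2]].
det(H) = 12, tr(H) = -10.
det(H) > 0 and tr(H) < 0, so H is negative definite everywhere: concave.

concave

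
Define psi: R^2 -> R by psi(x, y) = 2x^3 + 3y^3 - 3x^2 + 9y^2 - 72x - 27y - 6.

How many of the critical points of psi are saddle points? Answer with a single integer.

2

psi separates as a function of x plus a function of y, so ∇psi=0 decouples.
∂psi/∂x = 6(x - 4)(x + 3) = 0 at x ∈ {-3, 4}; ∂psi/∂y = 9(y - 1)(y + 3) = 0 at y ∈ {-3, 1}.
The Hessian is diagonal: diag(psi_xx, psi_yy). Second derivatives: psi_xx(-3)=-42, psi_xx(4)=42; psi_yy(-3)=-36, psi_yy(1)=36.
Saddle points occur where the two diagonal entries have opposite signs: (-3, 1), (4, -3). Count: 2.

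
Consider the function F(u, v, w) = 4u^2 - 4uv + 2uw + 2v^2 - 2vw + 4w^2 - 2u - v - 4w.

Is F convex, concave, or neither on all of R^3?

F is quadratic, so its Hessian is the constant matrix H = [[8, -4, 2], [-4, 4, -2], [2, -2, 8]].
Leading principal minors: 8, 16, 112.
All positive ⇒ H ≻ 0 ⇒ convex.

convex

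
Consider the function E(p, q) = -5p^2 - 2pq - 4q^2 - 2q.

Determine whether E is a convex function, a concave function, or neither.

concave

E is quadratic, so its Hessian is the constant matrix H = [[-10, -2], [-2, -8]].
det(H) = 76, tr(H) = -18.
det(H) > 0 and tr(H) < 0, so H is negative definite everywhere: concave.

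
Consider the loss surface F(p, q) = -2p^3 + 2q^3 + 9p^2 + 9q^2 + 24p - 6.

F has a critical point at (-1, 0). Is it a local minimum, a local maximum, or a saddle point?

The mixed partial ∂²F/∂p∂q is 0, so the Hessian at any point is diag(F_pp, F_qq) = diag(6(-2p + 3), 6(2q + 3)).
At (-1, 0): H = diag(30, 18).
Both eigenvalues are positive, so H is positive definite: a local minimum.

local minimum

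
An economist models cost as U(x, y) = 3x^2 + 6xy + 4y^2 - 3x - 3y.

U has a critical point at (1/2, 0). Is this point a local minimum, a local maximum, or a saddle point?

The Hessian of U is constant: H = [[6, 6], [6, 8]].
det(H) = 6·8 − 6² = 12.
det(H) > 0 and tr(H) = 14 > 0, so H is positive definite and the point is a local minimum.

local minimum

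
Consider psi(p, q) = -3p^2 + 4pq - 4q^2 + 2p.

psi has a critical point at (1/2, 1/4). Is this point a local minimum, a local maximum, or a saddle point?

The Hessian of psi is constant: H = [[-6, 4], [4, -8]].
det(H) = (-6)·(-8) − 4² = 32.
det(H) > 0 and tr(H) = -14 < 0, so H is negative definite and the point is a local maximum.

local maximum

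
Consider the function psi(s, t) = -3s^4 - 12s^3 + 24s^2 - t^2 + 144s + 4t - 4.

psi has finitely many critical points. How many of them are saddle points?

1

psi separates as a function of s plus a function of t, so ∇psi=0 decouples.
∂psi/∂s = -12(s - 2)(s + 2)(s + 3) = 0 at s ∈ {-3, -2, 2}; ∂psi/∂t = -2(t - 2) = 0 at t ∈ {2}.
The Hessian is diagonal: diag(psi_ss, psi_tt). Second derivatives: psi_ss(-3)=-60, psi_ss(-2)=48, psi_ss(2)=-240; psi_tt(2)=-2.
Saddle points occur where the two diagonal entries have opposite signs: (-2, 2). Count: 1.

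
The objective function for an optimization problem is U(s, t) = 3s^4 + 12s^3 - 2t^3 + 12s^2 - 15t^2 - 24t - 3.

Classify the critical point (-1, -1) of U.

local maximum

The mixed partial ∂²U/∂s∂t is 0, so the Hessian at any point is diag(U_ss, U_tt) = diag(12(3s^2 + 6s + 2), -6(2t + 5)).
At (-1, -1): H = diag(-12, -18).
Both eigenvalues are negative, so H is negative definite: a local maximum.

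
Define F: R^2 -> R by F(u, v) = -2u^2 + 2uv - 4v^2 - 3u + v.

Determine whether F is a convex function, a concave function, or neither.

F is quadratic, so its Hessian is the constant matrix H = [[-4, 2], [2, -8]].
det(H) = 28, tr(H) = -12.
det(H) > 0 and tr(H) < 0, so H is negative definite everywhere: concave.

concave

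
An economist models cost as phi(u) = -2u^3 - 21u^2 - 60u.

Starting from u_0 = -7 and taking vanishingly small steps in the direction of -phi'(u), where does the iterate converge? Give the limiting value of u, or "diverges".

-5

phi'(u) = -6(u + 2)(u + 5), so phi'(-7) = -60.
Gradient descent moves in the -phi' direction, i.e. u is increasing.
The nearest critical point in that direction is u = -5, where phi'' = 18 > 0 (a local minimum). The iterate converges there.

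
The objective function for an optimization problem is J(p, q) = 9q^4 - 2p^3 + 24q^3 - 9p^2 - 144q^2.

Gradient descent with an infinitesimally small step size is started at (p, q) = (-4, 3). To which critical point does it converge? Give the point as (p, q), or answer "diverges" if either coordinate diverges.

(-3, 2)

J is separable, so gradient descent decouples: p follows -∂J/∂p, q follows -∂J/∂q.
∂J/∂p = -6p(p + 3); at p=-4 this is -24, so p increases.
∂J/∂q = 36q(q - 2)(q + 4); at q=3 this is 756, so q decreases.
p converges to its nearest critical value -3 (a local min of the p-part); q converges to 2. The iterate converges to (-3, 2).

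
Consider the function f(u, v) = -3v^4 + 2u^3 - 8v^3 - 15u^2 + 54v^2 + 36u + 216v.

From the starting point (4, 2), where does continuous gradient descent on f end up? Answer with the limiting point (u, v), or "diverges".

f is separable, so gradient descent decouples: u follows -∂f/∂u, v follows -∂f/∂v.
∂f/∂u = 6(u - 3)(u - 2); at u=4 this is 12, so u decreases.
∂f/∂v = -12(v - 3)(v + 2)(v + 3); at v=2 this is 240, so v decreases.
u converges to its nearest critical value 3 (a local min of the u-part); v converges to -2. The iterate converges to (3, -2).

(3, -2)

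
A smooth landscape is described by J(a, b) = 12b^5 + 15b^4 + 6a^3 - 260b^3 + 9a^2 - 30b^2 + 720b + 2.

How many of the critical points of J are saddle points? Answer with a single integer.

J separates as a function of a plus a function of b, so ∇J=0 decouples.
∂J/∂a = 18a(a + 1) = 0 at a ∈ {-1, 0}; ∂J/∂b = 60(b - 3)(b - 1)(b + 1)(b + 4) = 0 at b ∈ {-4, -1, 1, 3}.
The Hessian is diagonal: diag(J_aa, J_bb). Second derivatives: J_aa(-1)=-18, J_aa(0)=18; J_bb(-4)=-6300, J_bb(-1)=1440, J_bb(1)=-1200, J_bb(3)=3360.
Saddle points occur where the two diagonal entries have opposite signs: (-1, -1), (-1, 3), (0, -4), (0, 1). Count: 4.

4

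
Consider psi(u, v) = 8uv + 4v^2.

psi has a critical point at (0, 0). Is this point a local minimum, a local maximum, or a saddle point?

The Hessian of psi is constant: H = [[0, 8], [8, 8]].
det(H) = 0·8 − 8² = -64.
Since det(H) < 0, H is indefinite and the critical point is a saddle point.

saddle point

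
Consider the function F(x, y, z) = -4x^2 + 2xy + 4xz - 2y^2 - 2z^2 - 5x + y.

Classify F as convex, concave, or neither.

F is quadratic, so its Hessian is the constant matrix H = [[-8, 2, 4], [2, -4, 0], [4, 0, -4]].
Leading principal minors: -8, 28, -48.
Signs alternate −, +, − ⇒ H ≺ 0 ⇒ concave.

concave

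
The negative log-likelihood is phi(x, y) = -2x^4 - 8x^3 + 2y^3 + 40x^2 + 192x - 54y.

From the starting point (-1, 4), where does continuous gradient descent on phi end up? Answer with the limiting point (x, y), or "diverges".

(-2, 3)

phi is separable, so gradient descent decouples: x follows -∂phi/∂x, y follows -∂phi/∂y.
∂phi/∂x = -8(x - 3)(x + 2)(x + 4); at x=-1 this is 96, so x decreases.
∂phi/∂y = 6(y - 3)(y + 3); at y=4 this is 42, so y decreases.
x converges to its nearest critical value -2 (a local min of the x-part); y converges to 3. The iterate converges to (-2, 3).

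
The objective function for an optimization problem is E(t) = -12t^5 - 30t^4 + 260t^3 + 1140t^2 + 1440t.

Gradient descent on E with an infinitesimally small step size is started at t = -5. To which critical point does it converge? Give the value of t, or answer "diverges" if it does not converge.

E'(t) = -60(t - 4)(t + 1)(t + 2)(t + 3), so E'(-5) = -12960.
Gradient descent moves in the -E' direction, i.e. t is increasing.
The nearest critical point in that direction is t = -3, where E'' = 840 > 0 (a local minimum). The iterate converges there.

-3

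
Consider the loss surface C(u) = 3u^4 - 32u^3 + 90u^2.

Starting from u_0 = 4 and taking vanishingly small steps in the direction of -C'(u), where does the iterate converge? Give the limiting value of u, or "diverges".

C'(u) = 12u(u - 5)(u - 3), so C'(4) = -48.
Gradient descent moves in the -C' direction, i.e. u is increasing.
The nearest critical point in that direction is u = 5, where C'' = 120 > 0 (a local minimum). The iterate converges there.

5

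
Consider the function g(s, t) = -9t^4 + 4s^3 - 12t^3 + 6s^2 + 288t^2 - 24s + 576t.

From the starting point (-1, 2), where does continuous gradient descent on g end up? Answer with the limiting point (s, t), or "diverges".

g is separable, so gradient descent decouples: s follows -∂g/∂s, t follows -∂g/∂t.
∂g/∂s = 12(s - 1)(s + 2); at s=-1 this is -24, so s increases.
∂g/∂t = -36(t - 4)(t + 1)(t + 4); at t=2 this is 1296, so t decreases.
s converges to its nearest critical value 1 (a local min of the s-part); t converges to -1. The iterate converges to (1, -1).

(1, -1)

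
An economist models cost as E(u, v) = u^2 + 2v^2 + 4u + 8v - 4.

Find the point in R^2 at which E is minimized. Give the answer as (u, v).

(-2, -2)

E(u,v) separates as P(u) + Q(v) − 4, so its minimum is min P + min Q − 4.
P'(u) = 2u + 4 vanishes at u ∈ {-2}; Q'(v) = 4v + 8 vanishes at v ∈ {-2}.
Local minima of P (where P''>0): P(-2)=-4. Local minima of Q: Q(-2)=-8.
So the global minimum of E is P(-2) + Q(-2) − 4 = -4 − 8 − 4 = -16, attained at (-2, -2).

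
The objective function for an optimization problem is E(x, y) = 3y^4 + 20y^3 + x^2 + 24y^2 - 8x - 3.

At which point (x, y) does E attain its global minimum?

E(x,y) separates as P(x) + Q(y) − 3, so its minimum is min P + min Q − 3.
P'(x) = 2x - 8 vanishes at x ∈ {4}; Q'(y) = 12y(y + 1)(y + 4) vanishes at y ∈ {-4, -1, 0}.
Local minima of P (where P''>0): P(4)=-16. Local minima of Q: Q(-4)=-128, Q(0)=0.
So the global minimum of E is P(4) + Q(-4) − 3 = -16 − 128 − 3 = -147, attained at (4, -4).

(4, -4)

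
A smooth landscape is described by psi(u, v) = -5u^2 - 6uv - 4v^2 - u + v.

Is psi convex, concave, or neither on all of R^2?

concave

psi is quadratic, so its Hessian is the constant matrix H = [[-10, -6], [-6, -8]].
det(H) = 44, tr(H) = -18.
det(H) > 0 and tr(H) < 0, so H is negative definite everywhere: concave.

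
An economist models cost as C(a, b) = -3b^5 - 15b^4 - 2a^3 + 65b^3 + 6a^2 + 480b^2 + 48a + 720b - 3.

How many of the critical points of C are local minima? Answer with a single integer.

C separates as a function of a plus a function of b, so ∇C=0 decouples.
∂C/∂a = -6(a - 4)(a + 2) = 0 at a ∈ {-2, 4}; ∂C/∂b = -15(b - 4)(b + 1)(b + 3)(b + 4) = 0 at b ∈ {-4, -3, -1, 4}.
The Hessian is diagonal: diag(C_aa, C_bb). Second derivatives: C_aa(-2)=36, C_aa(4)=-36; C_bb(-4)=360, C_bb(-3)=-210, C_bb(-1)=450, C_bb(4)=-4200.
Local minima occur where both diagonal entries positive: (-2, -4), (-2, -1). Count: 2.

2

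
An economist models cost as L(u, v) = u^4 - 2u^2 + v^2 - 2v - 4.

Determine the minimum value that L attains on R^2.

L(u,v) separates as P(u) + Q(v) − 4, so its minimum is min P + min Q − 4.
P'(u) = 4u(u - 1)(u + 1) vanishes at u ∈ {-1, 0, 1}; Q'(v) = 2v - 2 vanishes at v ∈ {1}.
Local minima of P (where P''>0): P(-1)=-1, P(1)=-1. Local minima of Q: Q(1)=-1.
So the global minimum of L is P(-1) + Q(1) − 4 = -1 − 1 − 4 = -6, attained at (-1, 1).

-6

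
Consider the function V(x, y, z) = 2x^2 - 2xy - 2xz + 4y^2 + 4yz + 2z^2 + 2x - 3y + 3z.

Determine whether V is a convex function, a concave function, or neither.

V is quadratic, so its Hessian is the constant matrix H = [[4, -2, -2], [-2, 8, 4], [-2, 4, 4]].
Leading principal minors: 4, 28, 48.
All positive ⇒ H ≻ 0 ⇒ convex.

convex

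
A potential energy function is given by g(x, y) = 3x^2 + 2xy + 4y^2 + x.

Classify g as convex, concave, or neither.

convex

g is quadratic, so its Hessian is the constant matrix H = [[6, 2], [2, 8]].
det(H) = 44, tr(H) = 14.
det(H) > 0 and tr(H) > 0, so H is positive definite everywhere: convex.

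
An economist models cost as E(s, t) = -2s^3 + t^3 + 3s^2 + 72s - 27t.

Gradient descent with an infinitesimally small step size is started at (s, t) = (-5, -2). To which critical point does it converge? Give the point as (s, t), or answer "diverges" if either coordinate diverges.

(-3, 3)

E is separable, so gradient descent decouples: s follows -∂E/∂s, t follows -∂E/∂t.
∂E/∂s = -6(s - 4)(s + 3); at s=-5 this is -108, so s increases.
∂E/∂t = 3(t - 3)(t + 3); at t=-2 this is -15, so t increases.
s converges to its nearest critical value -3 (a local min of the s-part); t converges to 3. The iterate converges to (-3, 3).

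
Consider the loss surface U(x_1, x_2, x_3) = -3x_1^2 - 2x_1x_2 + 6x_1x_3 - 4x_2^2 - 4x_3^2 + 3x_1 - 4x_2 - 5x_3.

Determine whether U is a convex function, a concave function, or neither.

U is quadratic, so its Hessian is the constant matrix H = [[-6, -2, 6], [-2, -8, 0], [6, 0, -8]].
Leading principal minors: -6, 44, -64.
Signs alternate −, +, − ⇒ H ≺ 0 ⇒ concave.

concave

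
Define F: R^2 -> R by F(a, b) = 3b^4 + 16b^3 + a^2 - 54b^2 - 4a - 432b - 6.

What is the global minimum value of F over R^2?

F(a,b) separates as P(a) + Q(b) − 6, so its minimum is min P + min Q − 6.
P'(a) = 2a - 4 vanishes at a ∈ {2}; Q'(b) = 12(b - 3)(b + 3)(b + 4) vanishes at b ∈ {-4, -3, 3}.
Local minima of P (where P''>0): P(2)=-4. Local minima of Q: Q(-4)=608, Q(3)=-1107.
So the global minimum of F is P(2) + Q(3) − 6 = -4 − 1107 − 6 = -1117, attained at (2, 3).

-1117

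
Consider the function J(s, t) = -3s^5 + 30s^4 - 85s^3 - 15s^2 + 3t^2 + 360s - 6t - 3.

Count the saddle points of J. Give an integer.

J separates as a function of s plus a function of t, so ∇J=0 decouples.
∂J/∂s = -15(s - 4)(s - 3)(s - 2)(s + 1) = 0 at s ∈ {-1, 2, 3, 4}; ∂J/∂t = 6(t - 1) = 0 at t ∈ {1}.
The Hessian is diagonal: diag(J_ss, J_tt). Second derivatives: J_ss(-1)=900, J_ss(2)=-90, J_ss(3)=60, J_ss(4)=-150; J_tt(1)=6.
Saddle points occur where the two diagonal entries have opposite signs: (2, 1), (4, 1). Count: 2.

2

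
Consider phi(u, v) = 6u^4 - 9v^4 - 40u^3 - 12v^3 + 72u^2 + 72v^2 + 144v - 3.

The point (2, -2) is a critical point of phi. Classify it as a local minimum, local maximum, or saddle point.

local maximum

The mixed partial ∂²phi/∂u∂v is 0, so the Hessian at any point is diag(phi_uu, phi_vv) = diag(24(3u^2 - 10u + 6), 36(-3v^2 - 2v + 4)).
At (2, -2): H = diag(-48, -144).
Both eigenvalues are negative, so H is negative definite: a local maximum.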